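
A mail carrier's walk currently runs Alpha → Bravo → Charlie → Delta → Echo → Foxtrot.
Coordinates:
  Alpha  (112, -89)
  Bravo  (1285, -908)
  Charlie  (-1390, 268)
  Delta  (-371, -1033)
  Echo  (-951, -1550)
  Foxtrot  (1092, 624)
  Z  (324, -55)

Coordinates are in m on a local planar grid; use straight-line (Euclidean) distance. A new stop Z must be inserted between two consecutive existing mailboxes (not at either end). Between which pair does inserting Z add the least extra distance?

between Echo and Foxtrot

Added distance for inserting Z between each consecutive pair:
Alpha–Bravo: 69.0 m
Bravo–Charlie: 107.0 m
Charlie–Delta: 1291.4 m
Delta–Echo: 2387.7 m
Echo–Foxtrot: 6.7 m
Smallest added distance is 6.7 m, inserting between Echo and Foxtrot.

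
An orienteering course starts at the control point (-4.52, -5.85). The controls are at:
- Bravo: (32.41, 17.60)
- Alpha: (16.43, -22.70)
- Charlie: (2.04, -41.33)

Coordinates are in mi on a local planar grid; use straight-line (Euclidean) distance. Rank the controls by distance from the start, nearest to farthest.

Computing each straight-line distance from (-4.52, -5.85):
Alpha (16.43, -22.70): 26.9 mi
Charlie (2.04, -41.33): 36.1 mi
Bravo (32.41, 17.60): 43.7 mi

Alpha, Charlie, Bravo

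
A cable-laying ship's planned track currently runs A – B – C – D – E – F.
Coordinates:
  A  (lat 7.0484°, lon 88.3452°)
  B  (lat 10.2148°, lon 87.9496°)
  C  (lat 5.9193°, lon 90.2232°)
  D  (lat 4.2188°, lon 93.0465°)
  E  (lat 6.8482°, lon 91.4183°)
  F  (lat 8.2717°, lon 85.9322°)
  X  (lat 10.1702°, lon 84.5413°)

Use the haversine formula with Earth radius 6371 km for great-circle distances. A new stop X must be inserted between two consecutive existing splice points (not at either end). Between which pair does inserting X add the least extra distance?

Added distance for inserting X between each consecutive pair:
A–B: 561.7 km
B–C: 617.8 km
C–D: 1566.3 km
D–E: 1645.9 km
E–F: 477.0 km
Smallest added distance is 477.0 km, inserting between E and F.

between E and F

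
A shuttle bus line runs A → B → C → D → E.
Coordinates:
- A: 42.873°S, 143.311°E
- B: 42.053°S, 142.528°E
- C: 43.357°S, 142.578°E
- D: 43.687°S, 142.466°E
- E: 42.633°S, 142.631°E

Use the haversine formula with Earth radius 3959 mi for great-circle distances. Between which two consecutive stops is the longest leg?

B–C

Leg distances:
A→B: 69.3 mi
B→C: 90.1 mi
C→D: 23.5 mi
D→E: 73.3 mi
The longest leg is B–C at 90.1 mi.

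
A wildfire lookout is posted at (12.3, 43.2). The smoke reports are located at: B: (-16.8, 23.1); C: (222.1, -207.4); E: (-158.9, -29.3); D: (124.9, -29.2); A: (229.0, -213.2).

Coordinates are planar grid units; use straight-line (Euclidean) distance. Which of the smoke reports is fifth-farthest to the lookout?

Distances from the lookout ((12.3, 43.2)):
A: 335.7
C: 326.8
E: 185.9
D: 133.9
B: 35.4
The fifth-farthest is B at 35.4.

B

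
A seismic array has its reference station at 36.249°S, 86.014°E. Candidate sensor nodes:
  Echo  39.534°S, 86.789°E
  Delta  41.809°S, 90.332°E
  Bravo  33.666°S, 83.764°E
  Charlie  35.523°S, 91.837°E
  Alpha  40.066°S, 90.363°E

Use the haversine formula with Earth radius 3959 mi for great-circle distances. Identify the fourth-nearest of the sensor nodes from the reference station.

Alpha

Distance to each, sorted:
Bravo: 219.3 mi
Echo: 230.9 mi
Charlie: 329.8 mi
Alpha: 354.0 mi
Delta: 448.5 mi
The fourth-nearest is Alpha at 354.0 mi.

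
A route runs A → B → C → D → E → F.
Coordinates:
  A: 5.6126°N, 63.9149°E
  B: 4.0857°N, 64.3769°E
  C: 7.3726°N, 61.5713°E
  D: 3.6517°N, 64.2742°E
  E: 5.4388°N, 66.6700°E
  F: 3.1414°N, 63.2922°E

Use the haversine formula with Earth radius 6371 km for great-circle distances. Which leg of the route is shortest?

Leg distances:
A→B: 177.3 km
B→C: 479.5 km
C→D: 510.5 km
D→E: 331.7 km
E→F: 453.3 km
The shortest leg is A–B at 177.3 km.

A–B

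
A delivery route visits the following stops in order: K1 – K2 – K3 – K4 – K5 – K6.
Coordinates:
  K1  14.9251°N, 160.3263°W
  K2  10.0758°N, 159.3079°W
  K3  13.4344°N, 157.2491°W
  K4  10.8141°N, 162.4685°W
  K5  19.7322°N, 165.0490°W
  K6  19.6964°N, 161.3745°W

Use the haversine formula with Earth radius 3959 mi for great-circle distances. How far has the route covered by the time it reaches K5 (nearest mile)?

Leg distances:
K1→K2: 342.0 mi  (cumulative 342.0 mi)
K2→K3: 270.6 mi  (cumulative 612.7 mi)
K3→K4: 396.3 mi  (cumulative 1009.0 mi)
K4→K5: 639.7 mi  (cumulative 1648.7 mi)
Cumulative distance at K5 ≈ 1649 mi.

1649 mi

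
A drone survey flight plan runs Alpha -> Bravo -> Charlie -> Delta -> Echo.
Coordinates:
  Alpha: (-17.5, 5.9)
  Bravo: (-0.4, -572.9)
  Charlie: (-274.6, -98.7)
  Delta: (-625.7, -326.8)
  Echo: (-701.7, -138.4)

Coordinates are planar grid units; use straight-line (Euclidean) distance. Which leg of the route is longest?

Leg distances:
Alpha→Bravo: 579.1
Bravo→Charlie: 547.8
Charlie→Delta: 418.7
Delta→Echo: 203.2
The longest leg is Alpha–Bravo at 579.1.

Alpha–Bravo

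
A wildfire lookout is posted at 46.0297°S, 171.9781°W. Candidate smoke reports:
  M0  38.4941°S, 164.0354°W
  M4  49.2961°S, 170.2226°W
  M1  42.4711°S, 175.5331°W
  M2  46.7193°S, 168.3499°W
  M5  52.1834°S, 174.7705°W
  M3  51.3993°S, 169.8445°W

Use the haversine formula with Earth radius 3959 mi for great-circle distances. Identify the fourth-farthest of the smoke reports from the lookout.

Distances from the lookout (46.0297°S, 171.9781°W):
M0: 659.7 mi
M5: 443.5 mi
M3: 383.5 mi
M1: 302.3 mi
M4: 240.0 mi
M2: 179.4 mi
The fourth-farthest is M1 at 302.3 mi.

M1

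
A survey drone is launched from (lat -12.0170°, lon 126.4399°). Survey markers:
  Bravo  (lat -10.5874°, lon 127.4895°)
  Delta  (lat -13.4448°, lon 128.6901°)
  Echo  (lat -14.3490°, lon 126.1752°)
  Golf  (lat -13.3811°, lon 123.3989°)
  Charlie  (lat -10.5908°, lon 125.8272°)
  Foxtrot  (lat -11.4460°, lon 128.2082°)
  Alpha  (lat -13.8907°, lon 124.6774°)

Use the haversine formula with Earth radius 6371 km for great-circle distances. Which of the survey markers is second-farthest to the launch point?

Distance to each, sorted:
Golf: 363.1 km
Delta: 291.1 km
Alpha: 282.6 km
Echo: 260.9 km
Foxtrot: 202.7 km
Bravo: 195.9 km
Charlie: 172.1 km
The second-farthest is Delta at 291.1 km.

Delta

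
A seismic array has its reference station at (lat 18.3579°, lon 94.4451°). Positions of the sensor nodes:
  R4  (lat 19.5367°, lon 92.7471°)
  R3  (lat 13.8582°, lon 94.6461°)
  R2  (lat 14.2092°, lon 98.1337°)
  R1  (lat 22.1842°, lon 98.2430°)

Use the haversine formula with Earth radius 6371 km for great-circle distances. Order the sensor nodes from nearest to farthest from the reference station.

Distance from the reference station at (lat 18.3579°, lon 94.4451°) to each:
R4 (lat 19.5367°, lon 92.7471°): 221.5 km
R3 (lat 13.8582°, lon 94.6461°): 500.8 km
R1 (lat 22.1842°, lon 98.2430°): 581.3 km
R2 (lat 14.2092°, lon 98.1337°): 606.4 km

R4, R3, R1, R2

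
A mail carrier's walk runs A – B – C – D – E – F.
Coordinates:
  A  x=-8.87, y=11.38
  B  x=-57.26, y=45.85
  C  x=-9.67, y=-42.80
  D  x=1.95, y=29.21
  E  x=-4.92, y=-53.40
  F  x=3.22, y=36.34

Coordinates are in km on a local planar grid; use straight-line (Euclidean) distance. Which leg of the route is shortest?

A–B

Leg distances:
A→B: 59.4 km
B→C: 100.6 km
C→D: 72.9 km
D→E: 82.9 km
E→F: 90.1 km
The shortest leg is A–B at 59.4 km.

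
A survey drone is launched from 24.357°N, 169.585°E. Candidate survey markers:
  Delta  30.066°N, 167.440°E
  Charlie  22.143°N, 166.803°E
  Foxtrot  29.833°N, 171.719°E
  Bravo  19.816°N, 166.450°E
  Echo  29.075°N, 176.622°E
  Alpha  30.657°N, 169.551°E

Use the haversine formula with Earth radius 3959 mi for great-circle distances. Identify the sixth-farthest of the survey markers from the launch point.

Charlie

Distances from the launch point (24.357°N, 169.585°E):
Echo: 542.8 mi
Alpha: 435.3 mi
Delta: 415.9 mi
Foxtrot: 400.5 mi
Bravo: 372.4 mi
Charlie: 233.6 mi
The sixth-farthest is Charlie at 233.6 mi.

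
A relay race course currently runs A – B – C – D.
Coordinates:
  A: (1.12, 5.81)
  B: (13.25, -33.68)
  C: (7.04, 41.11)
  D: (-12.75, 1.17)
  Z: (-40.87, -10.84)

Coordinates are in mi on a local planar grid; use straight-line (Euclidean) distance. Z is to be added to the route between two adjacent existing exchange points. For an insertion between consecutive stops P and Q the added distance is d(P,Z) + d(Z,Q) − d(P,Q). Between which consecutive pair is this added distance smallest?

Added distance for inserting Z between each consecutive pair:
A–B: 62.6 mi
B–C: 54.4 mi
C–D: 56.7 mi
Smallest added distance is 54.4 mi, inserting between B and C.

between B and C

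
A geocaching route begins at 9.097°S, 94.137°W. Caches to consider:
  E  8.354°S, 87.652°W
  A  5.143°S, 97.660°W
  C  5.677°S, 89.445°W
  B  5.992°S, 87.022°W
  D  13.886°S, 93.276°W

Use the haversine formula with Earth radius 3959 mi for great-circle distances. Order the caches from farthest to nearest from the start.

Distances from the start:
B 5.992°S, 87.022°W: 532.4 mi
E 8.354°S, 87.652°W: 445.9 mi
C 5.677°S, 89.445°W: 399.0 mi
A 5.143°S, 97.660°W: 364.6 mi
D 13.886°S, 93.276°W: 336.0 mi

B, E, C, A, D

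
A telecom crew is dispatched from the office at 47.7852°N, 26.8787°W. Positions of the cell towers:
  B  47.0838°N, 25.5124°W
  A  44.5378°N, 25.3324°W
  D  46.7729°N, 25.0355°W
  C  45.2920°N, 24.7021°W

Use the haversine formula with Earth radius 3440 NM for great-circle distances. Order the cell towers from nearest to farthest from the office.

Distances from the office:
B 47.0838°N, 25.5124°W: 69.7 NM
D 46.7729°N, 25.0355°W: 96.6 NM
C 45.2920°N, 24.7021°W: 174.6 NM
A 44.5378°N, 25.3324°W: 205.3 NM

B, D, C, A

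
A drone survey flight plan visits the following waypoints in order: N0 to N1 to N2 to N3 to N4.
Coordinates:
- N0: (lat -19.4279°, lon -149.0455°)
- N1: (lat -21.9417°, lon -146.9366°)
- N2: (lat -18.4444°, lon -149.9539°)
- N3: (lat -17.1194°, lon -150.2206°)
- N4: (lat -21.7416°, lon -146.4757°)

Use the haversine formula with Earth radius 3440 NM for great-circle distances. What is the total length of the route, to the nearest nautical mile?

892 NM

Leg distances:
N0→N1: 191.9 NM  (cumulative 191.9 NM)
N1→N2: 270.2 NM  (cumulative 462.0 NM)
N2→N3: 81.0 NM  (cumulative 543.0 NM)
N3→N4: 349.2 NM  (cumulative 892.2 NM)
Total route length ≈ 892 NM.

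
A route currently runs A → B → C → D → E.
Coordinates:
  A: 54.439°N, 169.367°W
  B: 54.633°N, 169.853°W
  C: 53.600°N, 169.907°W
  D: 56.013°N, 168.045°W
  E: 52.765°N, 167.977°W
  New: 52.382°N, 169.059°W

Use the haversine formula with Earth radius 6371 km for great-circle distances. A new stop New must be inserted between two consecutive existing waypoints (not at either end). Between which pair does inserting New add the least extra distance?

between D and E

Added distance for inserting New between each consecutive pair:
A–B: 447.3 km
B–C: 287.7 km
C–D: 262.3 km
D–E: 132.5 km
Smallest added distance is 132.5 km, inserting between D and E.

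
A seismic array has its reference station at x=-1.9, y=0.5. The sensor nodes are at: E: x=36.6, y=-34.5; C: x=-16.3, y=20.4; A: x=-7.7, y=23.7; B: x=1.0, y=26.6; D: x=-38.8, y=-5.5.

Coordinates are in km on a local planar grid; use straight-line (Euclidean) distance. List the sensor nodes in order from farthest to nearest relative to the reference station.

Distance from the reference station at x=-1.9, y=0.5 to each:
E x=36.6, y=-34.5: 52.0 km
D x=-38.8, y=-5.5: 37.4 km
B x=1.0, y=26.6: 26.3 km
C x=-16.3, y=20.4: 24.6 km
A x=-7.7, y=23.7: 23.9 km

E, D, B, C, A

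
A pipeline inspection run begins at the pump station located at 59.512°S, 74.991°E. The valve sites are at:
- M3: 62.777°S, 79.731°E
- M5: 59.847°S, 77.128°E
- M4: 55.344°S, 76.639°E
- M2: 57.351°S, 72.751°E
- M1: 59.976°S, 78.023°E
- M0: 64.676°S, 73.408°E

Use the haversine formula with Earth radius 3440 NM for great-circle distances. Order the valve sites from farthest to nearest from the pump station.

Computing each great-circle distance from 59.512°S, 74.991°E:
M0 64.676°S, 73.408°E: 313.2 NM
M4 55.344°S, 76.639°E: 255.8 NM
M3 62.777°S, 79.731°E: 239.2 NM
M2 57.351°S, 72.751°E: 147.6 NM
M1 59.976°S, 78.023°E: 95.9 NM
M5 59.847°S, 77.128°E: 67.8 NM

M0, M4, M3, M2, M1, M5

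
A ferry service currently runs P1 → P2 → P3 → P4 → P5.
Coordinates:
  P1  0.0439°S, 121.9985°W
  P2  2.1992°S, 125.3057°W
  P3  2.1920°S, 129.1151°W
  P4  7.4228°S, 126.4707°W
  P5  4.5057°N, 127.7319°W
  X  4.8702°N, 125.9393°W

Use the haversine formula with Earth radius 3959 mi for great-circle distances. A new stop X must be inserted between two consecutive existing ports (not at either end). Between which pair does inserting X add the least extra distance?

Added distance for inserting X between each consecutive pair:
P1–P2: 652.8 mi
P2–P3: 762.4 mi
P3–P4: 980.5 mi
P4–P5: 147.4 mi
Smallest added distance is 147.4 mi, inserting between P4 and P5.

between P4 and P5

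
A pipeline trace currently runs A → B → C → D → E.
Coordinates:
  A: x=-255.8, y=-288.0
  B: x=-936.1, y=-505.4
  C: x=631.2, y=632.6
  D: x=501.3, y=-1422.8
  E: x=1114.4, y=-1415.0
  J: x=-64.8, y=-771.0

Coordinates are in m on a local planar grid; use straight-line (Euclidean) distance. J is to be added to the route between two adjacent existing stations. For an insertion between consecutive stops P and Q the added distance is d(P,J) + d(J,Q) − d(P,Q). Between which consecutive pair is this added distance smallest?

Added distance for inserting J between each consecutive pair:
A–B: 716.1 m
B–C: 540.7 m
C–D: 370.5 m
D–E: 1593.8 m
Smallest added distance is 370.5 m, inserting between C and D.

between C and D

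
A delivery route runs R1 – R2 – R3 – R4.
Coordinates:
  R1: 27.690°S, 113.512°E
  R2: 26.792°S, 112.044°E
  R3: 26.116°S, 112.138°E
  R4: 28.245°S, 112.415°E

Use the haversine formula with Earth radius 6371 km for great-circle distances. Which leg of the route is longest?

Leg distances:
R1→R2: 176.2 km
R2→R3: 75.7 km
R3→R4: 238.3 km
The longest leg is R3–R4 at 238.3 km.

R3–R4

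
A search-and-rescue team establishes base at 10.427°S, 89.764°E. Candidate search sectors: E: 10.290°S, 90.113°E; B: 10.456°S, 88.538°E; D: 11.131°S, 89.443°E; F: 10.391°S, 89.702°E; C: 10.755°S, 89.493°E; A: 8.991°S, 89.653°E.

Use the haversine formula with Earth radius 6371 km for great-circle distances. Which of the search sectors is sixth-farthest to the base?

Distances from the base (10.427°S, 89.764°E):
A: 160.1 km
B: 134.1 km
D: 85.8 km
C: 47.0 km
E: 41.1 km
F: 7.9 km
The sixth-farthest is F at 7.9 km.

F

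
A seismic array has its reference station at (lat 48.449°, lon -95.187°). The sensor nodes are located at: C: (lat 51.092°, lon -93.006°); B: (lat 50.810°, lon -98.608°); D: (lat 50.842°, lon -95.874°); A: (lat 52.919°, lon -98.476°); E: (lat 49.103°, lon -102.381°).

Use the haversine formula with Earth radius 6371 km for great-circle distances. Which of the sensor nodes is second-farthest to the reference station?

Distances from the reference station ((lat 48.449°, lon -95.187°)):
A: 548.3 km
E: 531.9 km
B: 360.0 km
C: 333.0 km
D: 270.6 km
The second-farthest is E at 531.9 km.

E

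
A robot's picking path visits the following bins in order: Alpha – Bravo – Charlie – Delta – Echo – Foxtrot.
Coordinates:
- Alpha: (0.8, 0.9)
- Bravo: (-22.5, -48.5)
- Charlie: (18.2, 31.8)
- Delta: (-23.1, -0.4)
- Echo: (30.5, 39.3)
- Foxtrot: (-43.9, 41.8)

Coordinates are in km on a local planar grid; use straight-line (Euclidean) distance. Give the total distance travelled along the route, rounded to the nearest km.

338 km

Leg distances:
Alpha→Bravo: 54.6 km  (cumulative 54.6 km)
Bravo→Charlie: 90.0 km  (cumulative 144.6 km)
Charlie→Delta: 52.4 km  (cumulative 197.0 km)
Delta→Echo: 66.7 km  (cumulative 263.7 km)
Echo→Foxtrot: 74.4 km  (cumulative 338.2 km)
Total route length ≈ 338 km.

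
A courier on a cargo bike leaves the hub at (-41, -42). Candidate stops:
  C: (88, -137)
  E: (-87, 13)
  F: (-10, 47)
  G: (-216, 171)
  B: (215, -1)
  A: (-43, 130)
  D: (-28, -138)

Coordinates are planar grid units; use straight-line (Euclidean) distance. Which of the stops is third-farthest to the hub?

Distance to each, sorted:
G: 275.7
B: 259.3
A: 172.0
C: 160.2
D: 96.9
F: 94.2
E: 71.7
The third-farthest is A at 172.0.

A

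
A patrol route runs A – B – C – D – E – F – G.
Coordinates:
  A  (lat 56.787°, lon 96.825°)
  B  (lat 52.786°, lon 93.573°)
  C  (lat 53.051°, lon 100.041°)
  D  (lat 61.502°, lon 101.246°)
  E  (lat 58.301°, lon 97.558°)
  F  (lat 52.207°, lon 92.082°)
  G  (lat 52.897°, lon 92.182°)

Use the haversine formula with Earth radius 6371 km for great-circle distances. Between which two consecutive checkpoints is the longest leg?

C–D

Leg distances:
A→B: 491.2 km
B→C: 434.5 km
C→D: 942.5 km
D→E: 410.9 km
E→F: 760.7 km
F→G: 77.0 km
The longest leg is C–D at 942.5 km.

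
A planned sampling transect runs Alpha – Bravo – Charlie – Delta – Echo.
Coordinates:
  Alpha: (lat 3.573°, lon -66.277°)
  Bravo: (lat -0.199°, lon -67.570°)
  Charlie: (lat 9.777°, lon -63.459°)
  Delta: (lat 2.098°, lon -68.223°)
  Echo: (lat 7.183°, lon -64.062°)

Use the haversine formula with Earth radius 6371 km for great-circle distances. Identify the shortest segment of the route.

Leg distances:
Alpha→Bravo: 443.4 km
Bravo→Charlie: 1198.9 km
Charlie→Delta: 1003.1 km
Delta→Echo: 729.5 km
The shortest leg is Alpha–Bravo at 443.4 km.

Alpha–Bravo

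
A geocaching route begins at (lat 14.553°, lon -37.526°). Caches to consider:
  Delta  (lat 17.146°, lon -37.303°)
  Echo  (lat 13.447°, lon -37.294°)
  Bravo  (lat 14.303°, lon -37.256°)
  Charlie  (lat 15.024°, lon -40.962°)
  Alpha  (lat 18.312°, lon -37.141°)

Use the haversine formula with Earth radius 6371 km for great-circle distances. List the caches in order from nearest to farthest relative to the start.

Bravo, Echo, Delta, Charlie, Alpha

Computing each great-circle distance from (lat 14.553°, lon -37.526°):
Bravo (lat 14.303°, lon -37.256°): 40.2 km
Echo (lat 13.447°, lon -37.294°): 125.5 km
Delta (lat 17.146°, lon -37.303°): 289.3 km
Charlie (lat 15.024°, lon -40.962°): 373.1 km
Alpha (lat 18.312°, lon -37.141°): 420.0 km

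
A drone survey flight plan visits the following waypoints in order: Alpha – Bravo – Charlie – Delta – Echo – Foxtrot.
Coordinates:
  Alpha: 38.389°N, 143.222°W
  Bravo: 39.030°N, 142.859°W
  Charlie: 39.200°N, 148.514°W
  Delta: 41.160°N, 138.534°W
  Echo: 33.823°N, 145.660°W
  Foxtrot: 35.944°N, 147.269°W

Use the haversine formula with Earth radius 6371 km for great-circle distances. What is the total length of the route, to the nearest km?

Leg distances:
Alpha→Bravo: 77.9 km  (cumulative 77.9 km)
Bravo→Charlie: 488.2 km  (cumulative 566.1 km)
Charlie→Delta: 874.9 km  (cumulative 1440.9 km)
Delta→Echo: 1029.2 km  (cumulative 2470.1 km)
Echo→Foxtrot: 277.8 km  (cumulative 2747.9 km)
Total route length ≈ 2748 km.

2748 km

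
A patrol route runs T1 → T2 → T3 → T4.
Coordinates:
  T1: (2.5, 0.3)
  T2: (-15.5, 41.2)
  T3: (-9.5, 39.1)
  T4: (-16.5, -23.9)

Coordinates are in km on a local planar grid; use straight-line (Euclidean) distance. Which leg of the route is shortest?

Leg distances:
T1→T2: 44.7 km
T2→T3: 6.4 km
T3→T4: 63.4 km
The shortest leg is T2–T3 at 6.4 km.

T2–T3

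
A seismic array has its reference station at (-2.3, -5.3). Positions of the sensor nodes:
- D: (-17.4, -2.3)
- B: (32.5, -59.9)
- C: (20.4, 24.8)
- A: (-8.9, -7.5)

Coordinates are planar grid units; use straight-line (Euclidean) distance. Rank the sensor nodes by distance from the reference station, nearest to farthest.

A, D, C, B

Distance from the reference station at (-2.3, -5.3) to each:
A (-8.9, -7.5): 7.0
D (-17.4, -2.3): 15.4
C (20.4, 24.8): 37.7
B (32.5, -59.9): 64.7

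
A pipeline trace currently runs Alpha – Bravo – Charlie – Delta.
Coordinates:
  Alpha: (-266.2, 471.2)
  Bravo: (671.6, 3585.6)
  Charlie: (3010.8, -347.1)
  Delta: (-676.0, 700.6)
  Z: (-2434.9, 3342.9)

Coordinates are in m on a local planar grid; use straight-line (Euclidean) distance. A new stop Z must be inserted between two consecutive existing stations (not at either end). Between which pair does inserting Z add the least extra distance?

between Alpha and Bravo

Added distance for inserting Z between each consecutive pair:
Alpha–Bravo: 3462.0 m
Bravo–Charlie: 5118.3 m
Charlie–Delta: 5919.5 m
Smallest added distance is 3462.0 m, inserting between Alpha and Bravo.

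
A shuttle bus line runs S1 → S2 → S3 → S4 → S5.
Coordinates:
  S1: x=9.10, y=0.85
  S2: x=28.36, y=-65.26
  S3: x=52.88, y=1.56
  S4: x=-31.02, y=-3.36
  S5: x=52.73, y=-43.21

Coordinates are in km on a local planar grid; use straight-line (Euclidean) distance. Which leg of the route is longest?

S4–S5

Leg distances:
S1→S2: 68.9 km
S2→S3: 71.2 km
S3→S4: 84.0 km
S4→S5: 92.7 km
The longest leg is S4–S5 at 92.7 km.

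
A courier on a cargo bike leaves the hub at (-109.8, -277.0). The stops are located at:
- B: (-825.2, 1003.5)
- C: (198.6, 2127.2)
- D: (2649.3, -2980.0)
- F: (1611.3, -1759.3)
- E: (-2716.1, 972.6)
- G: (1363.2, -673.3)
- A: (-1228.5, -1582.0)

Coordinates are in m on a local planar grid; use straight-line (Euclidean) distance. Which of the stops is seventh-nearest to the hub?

D

Distance to each, sorted:
B: 1466.8 m
G: 1525.4 m
A: 1718.9 m
F: 2271.4 m
C: 2423.9 m
E: 2890.4 m
D: 3862.5 m
The seventh-nearest is D at 3862.5 m.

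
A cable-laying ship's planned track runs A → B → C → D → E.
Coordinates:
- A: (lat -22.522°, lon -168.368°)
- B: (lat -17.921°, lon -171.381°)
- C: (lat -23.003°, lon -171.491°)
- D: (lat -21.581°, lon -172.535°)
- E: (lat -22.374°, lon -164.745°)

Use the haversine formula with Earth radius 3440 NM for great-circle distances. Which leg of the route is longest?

D–E

Leg distances:
A→B: 324.2 NM
B→C: 305.2 NM
C→D: 103.2 NM
D→E: 436.3 NM
The longest leg is D–E at 436.3 NM.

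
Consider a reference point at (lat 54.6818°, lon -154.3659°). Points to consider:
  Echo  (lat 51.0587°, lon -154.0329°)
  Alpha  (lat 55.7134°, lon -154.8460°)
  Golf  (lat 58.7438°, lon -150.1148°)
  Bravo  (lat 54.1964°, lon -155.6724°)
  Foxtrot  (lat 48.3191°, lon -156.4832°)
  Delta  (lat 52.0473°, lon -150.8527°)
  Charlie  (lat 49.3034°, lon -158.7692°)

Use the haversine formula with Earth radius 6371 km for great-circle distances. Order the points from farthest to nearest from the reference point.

Computing each great-circle distance from (lat 54.6818°, lon -154.3659°):
Foxtrot (lat 48.3191°, lon -156.4832°): 722.4 km
Charlie (lat 49.3034°, lon -158.7692°): 669.4 km
Golf (lat 58.7438°, lon -150.1148°): 520.6 km
Echo (lat 51.0587°, lon -154.0329°): 403.5 km
Delta (lat 52.0473°, lon -150.8527°): 374.3 km
Alpha (lat 55.7134°, lon -154.8460°): 118.7 km
Bravo (lat 54.1964°, lon -155.6724°): 100.3 km

Foxtrot, Charlie, Golf, Echo, Delta, Alpha, Bravo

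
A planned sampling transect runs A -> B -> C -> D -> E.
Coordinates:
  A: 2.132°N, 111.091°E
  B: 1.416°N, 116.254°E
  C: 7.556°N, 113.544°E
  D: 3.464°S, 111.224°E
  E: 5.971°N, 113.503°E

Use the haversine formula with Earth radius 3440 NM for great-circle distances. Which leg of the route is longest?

Leg distances:
A→B: 312.8 NM
B→C: 402.7 NM
C→D: 676.1 NM
D→E: 582.7 NM
The longest leg is C–D at 676.1 NM.

C–D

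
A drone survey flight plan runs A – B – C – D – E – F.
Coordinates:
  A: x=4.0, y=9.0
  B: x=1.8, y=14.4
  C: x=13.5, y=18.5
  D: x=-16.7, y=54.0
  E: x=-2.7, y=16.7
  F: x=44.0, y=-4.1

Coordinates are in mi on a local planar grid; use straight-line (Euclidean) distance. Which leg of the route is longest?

E–F

Leg distances:
A→B: 5.8 mi
B→C: 12.4 mi
C→D: 46.6 mi
D→E: 39.8 mi
E→F: 51.1 mi
The longest leg is E–F at 51.1 mi.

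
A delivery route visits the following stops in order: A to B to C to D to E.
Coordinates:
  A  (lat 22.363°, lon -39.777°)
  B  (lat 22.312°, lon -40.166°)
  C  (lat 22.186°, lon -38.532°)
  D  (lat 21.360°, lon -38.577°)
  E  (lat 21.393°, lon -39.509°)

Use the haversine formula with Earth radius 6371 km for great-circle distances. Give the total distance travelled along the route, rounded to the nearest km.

Leg distances:
A→B: 40.4 km  (cumulative 40.4 km)
B→C: 168.7 km  (cumulative 209.2 km)
C→D: 92.0 km  (cumulative 301.1 km)
D→E: 96.6 km  (cumulative 397.7 km)
Total route length ≈ 398 km.

398 km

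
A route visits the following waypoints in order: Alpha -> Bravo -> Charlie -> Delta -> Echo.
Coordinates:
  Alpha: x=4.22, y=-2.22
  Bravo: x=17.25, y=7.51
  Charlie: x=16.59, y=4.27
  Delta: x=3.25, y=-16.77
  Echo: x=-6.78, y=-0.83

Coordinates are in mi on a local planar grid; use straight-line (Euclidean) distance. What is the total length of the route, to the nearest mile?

63 mi

Leg distances:
Alpha→Bravo: 16.3 mi  (cumulative 16.3 mi)
Bravo→Charlie: 3.3 mi  (cumulative 19.6 mi)
Charlie→Delta: 24.9 mi  (cumulative 44.5 mi)
Delta→Echo: 18.8 mi  (cumulative 63.3 mi)
Total route length ≈ 63 mi.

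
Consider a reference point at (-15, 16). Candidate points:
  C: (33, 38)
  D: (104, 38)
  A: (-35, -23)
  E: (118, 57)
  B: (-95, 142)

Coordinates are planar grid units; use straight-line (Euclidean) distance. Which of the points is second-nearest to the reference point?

C

Distance to each, sorted:
A: 43.8
C: 52.8
D: 121.0
E: 139.2
B: 149.3
The second-nearest is C at 52.8.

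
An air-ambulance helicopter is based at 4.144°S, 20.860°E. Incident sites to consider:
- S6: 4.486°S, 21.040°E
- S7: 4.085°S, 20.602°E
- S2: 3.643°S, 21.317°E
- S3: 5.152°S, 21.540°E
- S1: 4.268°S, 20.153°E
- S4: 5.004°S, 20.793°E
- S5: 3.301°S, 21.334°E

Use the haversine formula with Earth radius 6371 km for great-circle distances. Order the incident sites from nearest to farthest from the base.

Distance from the base at 4.144°S, 20.860°E to each:
S7 4.085°S, 20.602°E: 29.4 km
S6 4.486°S, 21.040°E: 42.9 km
S2 3.643°S, 21.317°E: 75.3 km
S1 4.268°S, 20.153°E: 79.6 km
S4 5.004°S, 20.793°E: 95.9 km
S5 3.301°S, 21.334°E: 107.5 km
S3 5.152°S, 21.540°E: 135.1 km

S7, S6, S2, S1, S4, S5, S3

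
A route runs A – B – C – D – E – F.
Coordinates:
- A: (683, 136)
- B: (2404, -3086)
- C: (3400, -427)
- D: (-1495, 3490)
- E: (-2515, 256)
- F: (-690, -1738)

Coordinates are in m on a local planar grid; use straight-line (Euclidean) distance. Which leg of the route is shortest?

E–F

Leg distances:
A→B: 3652.8 m
B→C: 2839.4 m
C→D: 6269.3 m
D→E: 3391.0 m
E→F: 2703.1 m
The shortest leg is E–F at 2703.1 m.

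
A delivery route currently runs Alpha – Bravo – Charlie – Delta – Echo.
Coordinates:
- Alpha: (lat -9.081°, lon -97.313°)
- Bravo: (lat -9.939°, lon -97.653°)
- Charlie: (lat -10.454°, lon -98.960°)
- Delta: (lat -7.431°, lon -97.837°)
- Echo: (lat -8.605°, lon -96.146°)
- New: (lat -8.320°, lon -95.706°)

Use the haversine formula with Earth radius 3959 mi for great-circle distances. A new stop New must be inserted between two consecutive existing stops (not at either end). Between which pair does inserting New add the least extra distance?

between Delta and Echo

Added distance for inserting New between each consecutive pair:
Alpha–Bravo: 231.7 mi
Bravo–Charlie: 344.3 mi
Charlie–Delta: 202.1 mi
Delta–Echo: 52.9 mi
Smallest added distance is 52.9 mi, inserting between Delta and Echo.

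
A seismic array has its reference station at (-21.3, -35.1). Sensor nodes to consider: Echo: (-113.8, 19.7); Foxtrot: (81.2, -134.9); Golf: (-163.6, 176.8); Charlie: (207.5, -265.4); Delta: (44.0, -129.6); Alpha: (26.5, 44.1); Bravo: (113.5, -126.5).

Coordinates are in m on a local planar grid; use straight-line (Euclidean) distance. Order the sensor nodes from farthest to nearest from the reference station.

Distances from the reference station:
Charlie (207.5, -265.4): 324.6 m
Golf (-163.6, 176.8): 255.2 m
Bravo (113.5, -126.5): 162.9 m
Foxtrot (81.2, -134.9): 143.1 m
Delta (44.0, -129.6): 114.9 m
Echo (-113.8, 19.7): 107.5 m
Alpha (26.5, 44.1): 92.5 m

Charlie, Golf, Bravo, Foxtrot, Delta, Echo, Alpha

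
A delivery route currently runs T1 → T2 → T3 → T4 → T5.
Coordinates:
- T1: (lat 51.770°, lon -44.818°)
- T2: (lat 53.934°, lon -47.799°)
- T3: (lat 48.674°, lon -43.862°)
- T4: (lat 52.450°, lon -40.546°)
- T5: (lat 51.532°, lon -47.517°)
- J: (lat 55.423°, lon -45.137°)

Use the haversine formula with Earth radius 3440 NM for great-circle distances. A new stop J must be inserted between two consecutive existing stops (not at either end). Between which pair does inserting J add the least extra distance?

Added distance for inserting J between each consecutive pair:
T1–T2: 179.2 NM
T2–T3: 187.9 NM
T3–T4: 389.5 NM
T4–T5: 226.3 NM
Smallest added distance is 179.2 NM, inserting between T1 and T2.

between T1 and T2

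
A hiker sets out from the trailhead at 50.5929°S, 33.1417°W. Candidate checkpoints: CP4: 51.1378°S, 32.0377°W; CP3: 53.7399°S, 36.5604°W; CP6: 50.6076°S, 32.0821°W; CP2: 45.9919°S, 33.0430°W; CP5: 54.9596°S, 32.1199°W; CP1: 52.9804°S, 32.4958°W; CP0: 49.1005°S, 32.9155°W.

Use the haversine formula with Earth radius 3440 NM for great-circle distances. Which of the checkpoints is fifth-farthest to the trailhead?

Distance to each, sorted:
CP2: 276.3 NM
CP5: 264.8 NM
CP3: 227.0 NM
CP1: 145.3 NM
CP0: 90.0 NM
CP4: 53.1 NM
CP6: 40.4 NM
The fifth-farthest is CP0 at 90.0 NM.

CP0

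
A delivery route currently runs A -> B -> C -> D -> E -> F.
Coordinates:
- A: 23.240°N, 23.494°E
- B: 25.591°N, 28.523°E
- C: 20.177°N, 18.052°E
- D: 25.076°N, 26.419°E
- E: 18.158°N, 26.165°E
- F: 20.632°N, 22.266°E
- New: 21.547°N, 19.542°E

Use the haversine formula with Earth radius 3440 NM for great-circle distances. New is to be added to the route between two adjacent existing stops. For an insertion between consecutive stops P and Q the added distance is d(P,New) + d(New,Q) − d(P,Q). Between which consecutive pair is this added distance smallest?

Added distance for inserting New between each consecutive pair:
A–B: 483.2 NM
B–C: 3.9 NM
C–D: 2.7 NM
D–E: 444.3 NM
E–F: 321.8 NM
Smallest added distance is 2.7 NM, inserting between C and D.

between C and D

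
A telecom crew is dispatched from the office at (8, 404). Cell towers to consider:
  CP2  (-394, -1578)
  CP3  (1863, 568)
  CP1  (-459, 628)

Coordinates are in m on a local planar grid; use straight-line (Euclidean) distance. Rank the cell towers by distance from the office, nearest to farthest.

CP1, CP3, CP2

Distance from the office at (8, 404) to each:
CP1 (-459, 628): 517.9 m
CP3 (1863, 568): 1862.2 m
CP2 (-394, -1578): 2022.4 m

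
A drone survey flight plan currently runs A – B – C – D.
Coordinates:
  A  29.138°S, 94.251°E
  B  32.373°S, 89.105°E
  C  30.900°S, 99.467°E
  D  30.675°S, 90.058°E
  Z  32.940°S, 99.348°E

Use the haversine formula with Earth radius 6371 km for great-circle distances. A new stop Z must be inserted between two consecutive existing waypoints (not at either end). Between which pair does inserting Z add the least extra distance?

between B and C

Added distance for inserting Z between each consecutive pair:
A–B: 995.2 km
B–C: 193.6 km
C–D: 241.2 km
Smallest added distance is 193.6 km, inserting between B and C.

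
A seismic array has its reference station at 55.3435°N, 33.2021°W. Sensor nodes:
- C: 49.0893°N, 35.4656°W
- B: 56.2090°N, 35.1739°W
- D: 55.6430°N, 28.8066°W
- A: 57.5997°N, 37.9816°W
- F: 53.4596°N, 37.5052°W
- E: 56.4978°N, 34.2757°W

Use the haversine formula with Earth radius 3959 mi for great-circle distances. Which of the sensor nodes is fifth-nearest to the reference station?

Distances from the reference station (55.3435°N, 33.2021°W):
E: 89.9 mi
B: 97.2 mi
D: 173.3 mi
F: 216.5 mi
A: 239.9 mi
C: 442.6 mi
The fifth-nearest is A at 239.9 mi.

A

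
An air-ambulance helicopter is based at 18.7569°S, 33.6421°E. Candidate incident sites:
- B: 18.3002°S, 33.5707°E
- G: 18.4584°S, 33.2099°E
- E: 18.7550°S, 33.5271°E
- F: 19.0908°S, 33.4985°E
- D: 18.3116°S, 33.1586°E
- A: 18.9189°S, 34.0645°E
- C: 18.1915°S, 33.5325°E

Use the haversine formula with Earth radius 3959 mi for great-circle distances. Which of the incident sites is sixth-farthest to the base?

F

Distance to each, sorted:
D: 44.2 mi
C: 39.7 mi
G: 35.0 mi
B: 31.9 mi
A: 29.8 mi
F: 24.9 mi
E: 7.5 mi
The sixth-farthest is F at 24.9 mi.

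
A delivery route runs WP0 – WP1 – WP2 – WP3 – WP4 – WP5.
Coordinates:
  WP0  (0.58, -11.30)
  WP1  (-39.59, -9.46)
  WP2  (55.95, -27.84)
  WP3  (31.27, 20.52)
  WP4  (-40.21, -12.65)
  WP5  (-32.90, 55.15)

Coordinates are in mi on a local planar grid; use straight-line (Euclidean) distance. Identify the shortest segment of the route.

Leg distances:
WP0→WP1: 40.2 mi
WP1→WP2: 97.3 mi
WP2→WP3: 54.3 mi
WP3→WP4: 78.8 mi
WP4→WP5: 68.2 mi
The shortest leg is WP0–WP1 at 40.2 mi.

WP0–WP1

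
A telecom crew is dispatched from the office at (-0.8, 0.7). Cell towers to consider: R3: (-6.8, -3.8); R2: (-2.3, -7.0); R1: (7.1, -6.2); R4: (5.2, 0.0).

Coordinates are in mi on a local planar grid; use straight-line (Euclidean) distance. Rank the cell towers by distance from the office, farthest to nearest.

Computing each straight-line distance from (-0.8, 0.7):
R1 (7.1, -6.2): 10.5 mi
R2 (-2.3, -7.0): 7.8 mi
R3 (-6.8, -3.8): 7.5 mi
R4 (5.2, 0.0): 6.0 mi

R1, R2, R3, R4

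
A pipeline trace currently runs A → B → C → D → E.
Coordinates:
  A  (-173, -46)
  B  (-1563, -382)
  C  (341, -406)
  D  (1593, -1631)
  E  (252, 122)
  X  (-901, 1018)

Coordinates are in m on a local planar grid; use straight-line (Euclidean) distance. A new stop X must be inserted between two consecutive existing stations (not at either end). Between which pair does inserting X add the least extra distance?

between A and B

Added distance for inserting X between each consecutive pair:
A–B: 1407.8 m
B–C: 1534.0 m
C–D: 3776.2 m
D–E: 2891.4 m
Smallest added distance is 1407.8 m, inserting between A and B.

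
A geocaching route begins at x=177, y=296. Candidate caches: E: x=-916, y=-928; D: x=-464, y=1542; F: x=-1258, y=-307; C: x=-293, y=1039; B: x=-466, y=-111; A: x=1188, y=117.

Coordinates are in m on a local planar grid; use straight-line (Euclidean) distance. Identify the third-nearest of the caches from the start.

Distance to each, sorted:
B: 761.0 m
C: 879.2 m
A: 1026.7 m
D: 1401.2 m
F: 1556.5 m
E: 1641.0 m
The third-nearest is A at 1026.7 m.

A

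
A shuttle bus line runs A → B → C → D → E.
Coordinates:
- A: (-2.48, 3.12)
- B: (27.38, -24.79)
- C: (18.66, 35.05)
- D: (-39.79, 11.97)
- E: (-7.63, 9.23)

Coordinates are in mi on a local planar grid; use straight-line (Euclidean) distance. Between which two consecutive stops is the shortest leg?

Leg distances:
A→B: 40.9 mi
B→C: 60.5 mi
C→D: 62.8 mi
D→E: 32.3 mi
The shortest leg is D–E at 32.3 mi.

D–E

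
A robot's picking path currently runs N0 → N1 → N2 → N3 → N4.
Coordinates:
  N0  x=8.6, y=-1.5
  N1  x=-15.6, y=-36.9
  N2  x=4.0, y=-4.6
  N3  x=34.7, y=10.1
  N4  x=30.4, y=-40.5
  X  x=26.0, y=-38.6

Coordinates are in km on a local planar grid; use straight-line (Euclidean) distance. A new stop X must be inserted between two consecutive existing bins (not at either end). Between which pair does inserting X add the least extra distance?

between N3 and N4

Added distance for inserting X between each consecutive pair:
N0–N1: 39.7 km
N1–N2: 44.4 km
N2–N3: 55.9 km
N3–N4: 3.5 km
Smallest added distance is 3.5 km, inserting between N3 and N4.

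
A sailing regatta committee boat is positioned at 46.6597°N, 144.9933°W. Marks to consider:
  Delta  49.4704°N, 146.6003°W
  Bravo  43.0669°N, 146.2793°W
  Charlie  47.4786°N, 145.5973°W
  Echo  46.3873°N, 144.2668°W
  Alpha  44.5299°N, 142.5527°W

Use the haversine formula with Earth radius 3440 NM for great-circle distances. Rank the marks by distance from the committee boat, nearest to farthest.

Distance from the committee boat at 46.6597°N, 144.9933°W to each:
Echo 46.3873°N, 144.2668°W: 34.2 NM
Charlie 47.4786°N, 145.5973°W: 55.0 NM
Alpha 44.5299°N, 142.5527°W: 163.9 NM
Delta 49.4704°N, 146.6003°W: 180.6 NM
Bravo 43.0669°N, 146.2793°W: 222.5 NM

Echo, Charlie, Alpha, Delta, Bravo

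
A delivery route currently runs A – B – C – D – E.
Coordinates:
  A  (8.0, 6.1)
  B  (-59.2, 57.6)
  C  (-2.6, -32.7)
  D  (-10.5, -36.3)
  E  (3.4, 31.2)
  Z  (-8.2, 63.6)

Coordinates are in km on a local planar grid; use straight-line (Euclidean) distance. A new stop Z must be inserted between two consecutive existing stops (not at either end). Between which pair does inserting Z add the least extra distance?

Added distance for inserting Z between each consecutive pair:
A–B: 26.4 km
B–C: 41.2 km
C–D: 187.7 km
D–E: 65.4 km
Smallest added distance is 26.4 km, inserting between A and B.

between A and B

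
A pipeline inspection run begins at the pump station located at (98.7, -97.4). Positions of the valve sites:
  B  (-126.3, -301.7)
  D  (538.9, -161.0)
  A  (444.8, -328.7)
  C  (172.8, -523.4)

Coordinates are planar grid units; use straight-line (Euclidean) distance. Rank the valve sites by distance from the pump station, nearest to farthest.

Distances from the pump station:
B (-126.3, -301.7): 303.9
A (444.8, -328.7): 416.3
C (172.8, -523.4): 432.4
D (538.9, -161.0): 444.8

B, A, C, D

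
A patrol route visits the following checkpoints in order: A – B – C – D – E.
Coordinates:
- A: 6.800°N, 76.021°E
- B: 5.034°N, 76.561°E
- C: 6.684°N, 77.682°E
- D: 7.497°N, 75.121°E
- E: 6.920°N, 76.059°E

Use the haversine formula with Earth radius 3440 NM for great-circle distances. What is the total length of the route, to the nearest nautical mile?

456 NM

Leg distances:
A→B: 110.8 NM  (cumulative 110.8 NM)
B→C: 119.6 NM  (cumulative 230.4 NM)
C→D: 160.2 NM  (cumulative 390.6 NM)
D→E: 65.7 NM  (cumulative 456.3 NM)
Total route length ≈ 456 NM.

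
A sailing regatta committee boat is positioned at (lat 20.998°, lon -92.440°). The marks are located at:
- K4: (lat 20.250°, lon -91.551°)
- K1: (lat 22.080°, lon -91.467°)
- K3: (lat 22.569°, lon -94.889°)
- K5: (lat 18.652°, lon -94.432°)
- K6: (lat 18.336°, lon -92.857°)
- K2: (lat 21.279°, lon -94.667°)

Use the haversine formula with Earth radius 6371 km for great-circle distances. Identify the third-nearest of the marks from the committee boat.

Distance to each, sorted:
K4: 124.4 km
K1: 156.9 km
K2: 233.1 km
K6: 299.2 km
K3: 307.3 km
K5: 333.9 km
The third-nearest is K2 at 233.1 km.

K2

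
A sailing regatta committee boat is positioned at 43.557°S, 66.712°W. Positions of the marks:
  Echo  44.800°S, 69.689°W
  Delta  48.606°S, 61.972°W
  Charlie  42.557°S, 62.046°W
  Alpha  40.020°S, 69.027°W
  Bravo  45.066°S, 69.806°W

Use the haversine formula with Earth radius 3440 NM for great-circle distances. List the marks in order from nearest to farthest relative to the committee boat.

Echo, Bravo, Charlie, Alpha, Delta

Distances from the committee boat:
Echo 44.800°S, 69.689°W: 148.3 NM
Bravo 45.066°S, 69.806°W: 160.8 NM
Charlie 42.557°S, 62.046°W: 213.3 NM
Alpha 40.020°S, 69.027°W: 236.3 NM
Delta 48.606°S, 61.972°W: 361.6 NM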